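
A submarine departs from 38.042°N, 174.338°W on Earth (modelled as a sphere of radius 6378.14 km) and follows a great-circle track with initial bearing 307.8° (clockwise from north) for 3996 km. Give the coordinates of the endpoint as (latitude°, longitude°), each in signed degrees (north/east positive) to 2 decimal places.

51.46°, 137.62°

Angular distance δ = d/R = 3996/6378.14 = 0.62651 rad; initial bearing θ = 5.3721 rad.
sin φ₂ = sin φ₁ cos δ + cos φ₁ sin δ cos θ = (0.6162)(0.8101) + (0.7876)(0.5863)(0.6129) = 0.7822, so φ₂ = 51.46°.
Δλ = atan2(sin θ sin δ cos φ₁, cos δ − sin φ₁ sin φ₂) = atan2(-0.3649, 0.3280) = -48.042°.
λ₂ = -174.338° − 48.042° = -222.38° → 137.62° after wrapping to (−180°, 180°].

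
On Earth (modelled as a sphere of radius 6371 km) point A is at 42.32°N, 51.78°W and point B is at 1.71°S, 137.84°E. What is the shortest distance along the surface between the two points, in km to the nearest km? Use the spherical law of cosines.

With latitudes φ₁ = 42.320°, φ₂ = -1.710° and longitude difference Δλ = -170.380°:
cos c = sin φ₁ sin φ₂ + cos φ₁ cos φ₂ cos Δλ = (0.6733)(-0.0298) + (0.7394)(0.9996)(-0.9859) = -0.74876,
so c = arccos(-0.74876) = 2.41699 rad.
Distance = R·c = 6371 × 2.4170 ≈ 15399 km.

15399 km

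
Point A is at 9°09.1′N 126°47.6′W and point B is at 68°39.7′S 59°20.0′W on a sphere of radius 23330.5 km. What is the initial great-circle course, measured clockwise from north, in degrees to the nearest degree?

160°

Δλ = 67.460° = 1.1774 rad.
y = sin Δλ · cos φ₂ = (0.9236)(0.3639) = 0.3361
x = cos φ₁ sin φ₂ − sin φ₁ cos φ₂ cos Δλ = (0.9873)(-0.9314) − (0.1590)(0.3639)(0.3833) = -0.9418
θ = atan2(y, x) = 160.36°, so the bearing is 160°.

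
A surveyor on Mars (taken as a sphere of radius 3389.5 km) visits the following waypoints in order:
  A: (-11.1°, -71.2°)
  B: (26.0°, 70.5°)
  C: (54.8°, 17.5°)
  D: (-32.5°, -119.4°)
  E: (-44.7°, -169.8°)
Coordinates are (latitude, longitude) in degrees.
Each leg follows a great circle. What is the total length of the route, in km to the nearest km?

22005 km

Leg A→B: central angle 2.4600 rad, distance 8338.1 km.
Leg B→C: central angle 0.8366 rad, distance 2835.6 km.
Leg C→D: central angle 2.4882 rad, distance 8433.8 km.
Leg D→E: central angle 0.7074 rad, distance 2397.7 km.
Total: 8338.1 + 2835.6 + 8433.8 + 2397.7 ≈ 22005 km.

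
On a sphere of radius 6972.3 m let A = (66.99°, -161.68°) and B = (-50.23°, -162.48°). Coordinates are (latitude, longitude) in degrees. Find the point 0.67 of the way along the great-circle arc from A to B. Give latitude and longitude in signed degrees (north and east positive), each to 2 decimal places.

-11.55°, -162.26°

The central angle between A and B is δ = 2.0459 rad.
With f = 0.67, the slerp weights are sin((1−f)δ)/sin δ = 0.7029 and sin(fδ)/sin δ = 1.1021.
Weighted sum of the unit vectors: (0.7029)·(-0.3711,-0.1229,0.9204) + (1.1021)·(-0.6100,-0.1926,-0.7686) = (-0.9331, -0.2986, -0.2002).
Converting back: φ = atan2(z, √(x²+y²)) = -11.55°, λ = atan2(y, x) = -162.26°.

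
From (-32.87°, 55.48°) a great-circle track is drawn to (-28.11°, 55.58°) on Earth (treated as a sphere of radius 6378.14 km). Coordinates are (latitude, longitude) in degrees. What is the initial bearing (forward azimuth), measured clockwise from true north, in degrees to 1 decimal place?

1.1°

With φ₁ = -0.5737, φ₂ = -0.4906, Δλ = 0.0017 rad, the forward-azimuth formula gives
θ = atan2( sin Δλ cos φ₂ , cos φ₁ sin φ₂ − sin φ₁ cos φ₂ cos Δλ ) = atan2(0.0015, 0.0830) = 1.06°.
So the initial bearing is 1.1°.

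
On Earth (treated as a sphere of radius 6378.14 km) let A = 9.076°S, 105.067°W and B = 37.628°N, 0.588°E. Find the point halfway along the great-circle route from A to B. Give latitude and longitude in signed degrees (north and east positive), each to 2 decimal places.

The central angle between A and B is δ = 1.8832 rad.
With f = 0.5, the slerp weights are sin((1−f)δ)/sin δ = 0.8496 and sin(fδ)/sin δ = 0.8496.
Weighted sum of the unit vectors: (0.8496)·(-0.2567,-0.9535,-0.1577) + (0.8496)·(0.7919,0.0081,0.6105) = (0.4548, -0.8032, 0.3847).
Converting back: φ = atan2(z, √(x²+y²)) = 22.63°, λ = atan2(y, x) = -60.48°.

22.63°, -60.48°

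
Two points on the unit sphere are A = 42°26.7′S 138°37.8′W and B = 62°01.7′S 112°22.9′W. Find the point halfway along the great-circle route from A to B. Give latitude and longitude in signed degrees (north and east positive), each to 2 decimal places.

-52.93°, -128.48°

Central angle δ = 0.4360 rad. Interpolating on the sphere with fraction f = 0.5:
P = [sin((1−f)δ)·A + sin(fδ)·B] / sin δ = 0.5121·A + 0.5121·B in Cartesian coordinates,
giving P = (-0.3751, -0.4719, -0.7979), i.e. latitude -52.93°, longitude -128.48°.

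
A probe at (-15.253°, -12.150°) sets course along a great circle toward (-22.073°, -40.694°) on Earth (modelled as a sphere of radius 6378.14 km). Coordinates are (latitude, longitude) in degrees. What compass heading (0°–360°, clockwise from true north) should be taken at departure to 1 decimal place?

With φ₁ = -0.2662, φ₂ = -0.3852, Δλ = -0.4982 rad, the forward-azimuth formula gives
θ = atan2( sin Δλ cos φ₂ , cos φ₁ sin φ₂ − sin φ₁ cos φ₂ cos Δλ ) = atan2(-0.4428, -0.1484) = -108.53°.
Adding 360° brings this into [0°, 360°): 251.5°.

251.5°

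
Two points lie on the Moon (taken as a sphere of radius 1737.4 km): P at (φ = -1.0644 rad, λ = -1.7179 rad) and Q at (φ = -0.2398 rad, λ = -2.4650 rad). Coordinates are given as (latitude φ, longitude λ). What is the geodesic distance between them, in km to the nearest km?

In radians: φ₁ = -1.0644, φ₂ = -0.2398, Δλ = -42.806° = -0.7471 rad.
cos c = sin φ₁ sin φ₂ + cos φ₁ cos φ₂ cos Δλ = (-0.8745)(-0.2375) + (0.4850)(0.9714)(0.7337) = 0.55337,
so c = arccos(0.55337) = 0.98440 rad.
Distance = R·c = 1737.4 × 0.9844 ≈ 1710 km.

1710 km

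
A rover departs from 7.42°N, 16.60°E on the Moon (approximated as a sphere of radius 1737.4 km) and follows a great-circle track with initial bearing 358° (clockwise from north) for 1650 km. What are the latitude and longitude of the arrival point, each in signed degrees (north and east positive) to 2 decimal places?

Angular distance δ = d/R = 1650/1737.4 = 0.94969 rad; initial bearing θ = 6.2483 rad.
sin φ₂ = sin φ₁ cos δ + cos φ₁ sin δ cos θ = (0.1291)(0.5819) + (0.9916)(0.8132)(0.9994) = 0.8811, so φ₂ = 61.77°.
Δλ = atan2(sin θ sin δ cos φ₁, cos δ − sin φ₁ sin φ₂) = atan2(-0.0281, 0.4681) = -3.440°.
λ₂ = 16.600° − 3.440° = 13.16°.

61.77°, 13.16°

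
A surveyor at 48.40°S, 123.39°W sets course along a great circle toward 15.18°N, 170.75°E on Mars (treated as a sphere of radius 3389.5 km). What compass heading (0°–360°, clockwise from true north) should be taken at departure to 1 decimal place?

With φ₁ = -0.8447, φ₂ = 0.2649, Δλ = -1.1495 rad, the forward-azimuth formula gives
θ = atan2( sin Δλ cos φ₂ , cos φ₁ sin φ₂ − sin φ₁ cos φ₂ cos Δλ ) = atan2(-0.8807, 0.4690) = -61.96°.
Adding 360° brings this into [0°, 360°): 298.0°.

298.0°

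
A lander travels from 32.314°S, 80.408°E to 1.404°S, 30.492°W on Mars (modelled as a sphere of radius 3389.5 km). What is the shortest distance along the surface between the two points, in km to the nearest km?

6315 km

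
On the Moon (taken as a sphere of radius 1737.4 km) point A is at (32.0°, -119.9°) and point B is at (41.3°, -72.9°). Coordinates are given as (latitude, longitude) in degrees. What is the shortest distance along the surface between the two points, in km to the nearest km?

With latitudes φ₁ = 32.000°, φ₂ = 41.300° and longitude difference Δλ = 47.000°:
Haversine: a = sin²(Δφ/2) + cos φ₁ cos φ₂ sin²(Δλ/2) = 0.0066 + (0.8480)(0.7513)(0.1590) = 0.10787.
Central angle c = 2·arcsin(√a) = 0.66930 rad.
Distance = R·c = 1737.4 × 0.6693 ≈ 1163 km.

1163 km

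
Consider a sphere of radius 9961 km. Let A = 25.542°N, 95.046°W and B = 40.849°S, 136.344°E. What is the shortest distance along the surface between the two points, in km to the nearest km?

In radians: φ₁ = 0.4458, φ₂ = -0.7129, Δλ = -128.610° = -2.2447 rad.
cos c = sin φ₁ sin φ₂ + cos φ₁ cos φ₂ cos Δλ = (0.4312)(-0.6541) + (0.9023)(0.7564)(-0.6240) = -0.70791,
so c = arccos(-0.70791) = 2.35733 rad.
Distance = R·c = 9961 × 2.3573 ≈ 23481 km.

23481 km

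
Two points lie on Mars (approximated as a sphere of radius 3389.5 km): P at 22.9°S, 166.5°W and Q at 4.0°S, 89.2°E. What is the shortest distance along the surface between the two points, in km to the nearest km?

Let φ₁ = -0.3997 rad, φ₂ = -0.0698 rad, and Δλ = -1.8204 rad.
Haversine: a = sin²(Δφ/2) + cos φ₁ cos φ₂ sin²(Δλ/2) = 0.0270 + (0.9212)(0.9976)(0.6235) = 0.59992.
Central angle c = 2·arcsin(√a) = 1.77198 rad.
Distance = R·c = 3389.5 × 1.7720 ≈ 6006 km.

6006 km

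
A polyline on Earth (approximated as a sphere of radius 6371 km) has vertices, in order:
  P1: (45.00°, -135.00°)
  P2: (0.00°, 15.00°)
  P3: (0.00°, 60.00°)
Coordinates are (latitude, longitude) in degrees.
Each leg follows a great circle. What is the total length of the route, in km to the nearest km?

Leg P1→P2: central angle 2.2299 rad, distance 14206.4 km.
Leg P2→P3: central angle 0.7854 rad, distance 5003.8 km.
Total: 14206.4 + 5003.8 ≈ 19210 km.

19210 km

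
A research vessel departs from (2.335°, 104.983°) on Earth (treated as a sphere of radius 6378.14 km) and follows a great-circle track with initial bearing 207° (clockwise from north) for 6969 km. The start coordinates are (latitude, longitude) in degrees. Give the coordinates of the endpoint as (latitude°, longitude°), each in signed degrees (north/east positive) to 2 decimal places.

-50.50°, 65.66°

Angular distance δ = d/R = 6969/6378.14 = 1.09264 rad; initial bearing θ = 3.6128 rad.
sin φ₂ = sin φ₁ cos δ + cos φ₁ sin δ cos θ = (0.0407)(0.4601) + (0.9992)(0.8878)(-0.8910) = -0.7717, so φ₂ = -50.50°.
Δλ = atan2(sin θ sin δ cos φ₁, cos δ − sin φ₁ sin φ₂) = atan2(-0.4027, 0.4916) = -39.327°.
λ₂ = 104.983° − 39.327° = 65.66°.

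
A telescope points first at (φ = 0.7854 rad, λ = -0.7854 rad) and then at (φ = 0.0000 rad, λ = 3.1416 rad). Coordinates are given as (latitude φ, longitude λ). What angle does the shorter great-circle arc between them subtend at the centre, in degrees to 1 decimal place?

120.0°

Let φ₁ = 0.7854 rad, φ₂ = 0.0000 rad, and Δλ = -2.3562 rad.
Haversine: a = sin²(Δφ/2) + cos φ₁ cos φ₂ sin²(Δλ/2) = 0.1464 + (0.7071)(1.0000)(0.8536) = 0.75000.
Central angle c = 2·arcsin(√a) = 2.09439 rad.
So the angular separation is 120.0°.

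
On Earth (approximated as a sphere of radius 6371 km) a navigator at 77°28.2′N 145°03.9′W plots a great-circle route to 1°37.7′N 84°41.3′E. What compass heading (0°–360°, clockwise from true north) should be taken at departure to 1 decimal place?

With φ₁ = 1.3521, φ₂ = 0.0284, Δλ = -2.2732 rad, the forward-azimuth formula gives
θ = atan2( sin Δλ cos φ₂ , cos φ₁ sin φ₂ − sin φ₁ cos φ₂ cos Δλ ) = atan2(-0.7630, 0.6366) = -50.16°.
Adding 360° brings this into [0°, 360°): 309.8°.

309.8°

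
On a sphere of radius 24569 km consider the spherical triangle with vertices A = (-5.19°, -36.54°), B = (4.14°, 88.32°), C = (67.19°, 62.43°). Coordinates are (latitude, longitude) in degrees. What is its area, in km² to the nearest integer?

Side lengths (central angles): a = 1.1435, b = 1.7149, c = 2.1825 rad; semiperimeter s = 2.5204.
By l'Huilier's theorem, tan(E/4) = √[tan(s/2) tan((s−a)/2) tan((s−b)/2) tan((s−c)/2)], giving spherical excess E = 1.6300 rad.
Area = E·R² = 1.6300 × (24569)² ≈ 983924361 km².

983924361 km²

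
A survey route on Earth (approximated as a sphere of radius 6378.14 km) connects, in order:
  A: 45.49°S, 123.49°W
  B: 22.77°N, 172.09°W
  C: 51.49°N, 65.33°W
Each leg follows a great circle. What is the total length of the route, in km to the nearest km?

18189 km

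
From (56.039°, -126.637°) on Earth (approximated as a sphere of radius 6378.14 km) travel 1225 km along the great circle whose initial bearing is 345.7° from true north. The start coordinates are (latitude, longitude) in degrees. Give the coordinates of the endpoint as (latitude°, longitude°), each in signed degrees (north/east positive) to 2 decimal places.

66.56°, -133.44°

Angular distance δ = d/R = 1225/6378.14 = 0.19206 rad; initial bearing θ = 6.0336 rad.
sin φ₂ = sin φ₁ cos δ + cos φ₁ sin δ cos θ = (0.8294)(0.9816) + (0.5586)(0.1909)(0.9690) = 0.9175, so φ₂ = 66.56°.
Δλ = atan2(sin θ sin δ cos φ₁, cos δ − sin φ₁ sin φ₂) = atan2(-0.0263, 0.2206) = -6.808°.
λ₂ = -126.637° − 6.808° = -133.44°.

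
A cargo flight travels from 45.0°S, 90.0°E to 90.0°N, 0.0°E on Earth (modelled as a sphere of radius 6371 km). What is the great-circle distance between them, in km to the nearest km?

In radians: φ₁ = -0.7854, φ₂ = 1.5708, Δλ = -90.000° = -1.5708 rad.
cos c = sin φ₁ sin φ₂ + cos φ₁ cos φ₂ cos Δλ = (-0.7071)(1.0000) + (0.7071)(0.0000)(0.0000) = -0.70711,
so c = arccos(-0.70711) = 2.35619 rad.
Distance = R·c = 6371 × 2.3562 ≈ 15011 km.

15011 km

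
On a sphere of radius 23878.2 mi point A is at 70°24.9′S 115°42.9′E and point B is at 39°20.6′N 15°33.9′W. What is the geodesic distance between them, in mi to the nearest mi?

With latitudes φ₁ = -70.415°, φ₂ = 39.343° and longitude difference Δλ = -131.280°:
cos c = sin φ₁ sin φ₂ + cos φ₁ cos φ₂ cos Δλ = (-0.9421)(0.6340) + (0.3352)(0.7734)(-0.6597) = -0.76832,
so c = arccos(-0.76832) = 2.44700 rad.
Distance = R·c = 23878.2 × 2.4470 ≈ 58430 mi.

58430 mi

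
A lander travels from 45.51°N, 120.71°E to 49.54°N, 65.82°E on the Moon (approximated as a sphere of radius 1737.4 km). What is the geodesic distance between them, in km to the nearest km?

In radians: φ₁ = 0.7943, φ₂ = 0.8646, Δλ = -54.890° = -0.9580 rad.
cos c = sin φ₁ sin φ₂ + cos φ₁ cos φ₂ cos Δλ = (0.7134)(0.7609) + (0.7008)(0.6489)(0.5751) = 0.80433,
so c = arccos(0.80433) = 0.63626 rad.
Distance = R·c = 1737.4 × 0.6363 ≈ 1105 km.

1105 km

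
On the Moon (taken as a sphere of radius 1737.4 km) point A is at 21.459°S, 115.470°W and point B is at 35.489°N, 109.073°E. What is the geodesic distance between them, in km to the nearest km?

4209 km

In radians: φ₁ = -0.3745, φ₂ = 0.6194, Δλ = -135.457° = -2.3642 rad.
cos c = sin φ₁ sin φ₂ + cos φ₁ cos φ₂ cos Δλ = (-0.3658)(0.5805) + (0.9307)(0.8142)(-0.7127) = -0.75248,
so c = arccos(-0.75248) = 2.42261 rad.
Distance = R·c = 1737.4 × 2.4226 ≈ 4209 km.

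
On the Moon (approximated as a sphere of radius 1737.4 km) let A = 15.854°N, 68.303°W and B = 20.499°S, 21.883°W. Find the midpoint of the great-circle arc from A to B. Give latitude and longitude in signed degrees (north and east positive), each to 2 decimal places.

The central angle between A and B is δ = 1.0175 rad.
With f = 0.5, the slerp weights are sin((1−f)δ)/sin δ = 0.5725 and sin(fδ)/sin δ = 0.5725.
Weighted sum of the unit vectors: (0.5725)·(0.3556,-0.8938,0.2732) + (0.5725)·(0.8692,-0.3491,-0.3502) = (0.7012, -0.7116, -0.0441).
Converting back: φ = atan2(z, √(x²+y²)) = -2.53°, λ = atan2(y, x) = -45.42°.

-2.53°, -45.42°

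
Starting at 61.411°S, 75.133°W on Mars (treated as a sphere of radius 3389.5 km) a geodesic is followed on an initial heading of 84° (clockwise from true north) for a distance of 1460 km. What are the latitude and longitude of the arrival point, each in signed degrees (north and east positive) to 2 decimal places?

Angular distance δ = d/R = 1460/3389.5 = 0.43074 rad; initial bearing θ = 1.4661 rad.
sin φ₂ = sin φ₁ cos δ + cos φ₁ sin δ cos θ = (-0.8781)(0.9087) + (0.4785)(0.4175)(0.1045) = -0.7770, so φ₂ = -50.99°.
Δλ = atan2(sin θ sin δ cos φ₁, cos δ − sin φ₁ sin φ₂) = atan2(0.1987, 0.2264) = 41.272°.
λ₂ = -75.133° + 41.272° = -33.86°.

-50.99°, -33.86°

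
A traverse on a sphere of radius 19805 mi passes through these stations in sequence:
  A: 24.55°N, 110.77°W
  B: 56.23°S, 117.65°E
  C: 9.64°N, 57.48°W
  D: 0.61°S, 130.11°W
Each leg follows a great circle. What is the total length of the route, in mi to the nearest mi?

117236 mi

Leg A→B: central angle 2.3198 rad, distance 45944.5 mi.
Leg B→C: central angle 2.3257 rad, distance 46061.0 mi.
Leg C→D: central angle 1.2739 rad, distance 25230.2 mi.
Total: 45944.5 + 46061.0 + 25230.2 ≈ 117236 mi.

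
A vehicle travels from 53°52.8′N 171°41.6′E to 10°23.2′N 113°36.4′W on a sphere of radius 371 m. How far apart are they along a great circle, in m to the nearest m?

Let φ₁ = 0.9404 rad, φ₂ = 0.1813 rad, and Δλ = 1.3038 rad.
cos c = sin φ₁ sin φ₂ + cos φ₁ cos φ₂ cos Δλ = (0.8078)(0.1803) + (0.5895)(0.9836)(0.2639) = 0.29863,
so c = arccos(0.29863) = 1.26754 rad.
Distance = R·c = 371 × 1.2675 ≈ 470 m.

470 m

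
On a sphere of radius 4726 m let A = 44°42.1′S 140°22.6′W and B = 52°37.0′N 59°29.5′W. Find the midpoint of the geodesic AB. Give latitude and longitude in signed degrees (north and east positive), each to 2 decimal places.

The central angle between A and B is δ = 2.0835 rad.
With f = 0.5, the slerp weights are sin((1−f)δ)/sin δ = 0.9907 and sin(fδ)/sin δ = 0.9907.
Weighted sum of the unit vectors: (0.9907)·(-0.5475,-0.4533,-0.7034) + (0.9907)·(0.3082,-0.5231,0.7946) = (-0.2370, -0.9673, 0.0903).
Converting back: φ = atan2(z, √(x²+y²)) = 5.18°, λ = atan2(y, x) = -103.77°.

5.18°, -103.77°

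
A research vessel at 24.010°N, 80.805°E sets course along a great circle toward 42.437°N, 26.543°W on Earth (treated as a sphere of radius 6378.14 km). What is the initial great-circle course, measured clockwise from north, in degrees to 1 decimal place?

Δλ = -107.348° = -1.8736 rad.
y = sin Δλ · cos φ₂ = (-0.9545)(0.7380) = -0.7044
x = cos φ₁ sin φ₂ − sin φ₁ cos φ₂ cos Δλ = (0.9135)(0.6748) − (0.4069)(0.7380)(-0.2982) = 0.7059
θ = atan2(y, x) = -44.94°; adding 360° gives 315.1°.

315.1°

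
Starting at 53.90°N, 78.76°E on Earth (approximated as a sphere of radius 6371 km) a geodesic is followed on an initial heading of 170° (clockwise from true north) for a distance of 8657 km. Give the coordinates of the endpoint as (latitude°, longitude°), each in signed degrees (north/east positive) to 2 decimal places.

Angular distance δ = d/R = 8657/6371 = 1.35881 rad; initial bearing θ = 2.9671 rad.
sin φ₂ = sin φ₁ cos δ + cos φ₁ sin δ cos θ = (0.8080)(0.2104) + (0.5892)(0.9776)(-0.9848) = -0.3973, so φ₂ = -23.41°.
Δλ = atan2(sin θ sin δ cos φ₁, cos δ − sin φ₁ sin φ₂) = atan2(0.1000, 0.5314) = 10.660°.
λ₂ = 78.760° + 10.660° = 89.42°.

-23.41°, 89.42°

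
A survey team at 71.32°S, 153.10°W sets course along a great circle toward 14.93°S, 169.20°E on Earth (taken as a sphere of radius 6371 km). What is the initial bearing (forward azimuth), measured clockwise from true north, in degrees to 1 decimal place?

Δλ = -37.700° = -0.6580 rad.
y = sin Δλ · cos φ₂ = (-0.6115)(0.9662) = -0.5909
x = cos φ₁ sin φ₂ − sin φ₁ cos φ₂ cos Δλ = (0.3203)(-0.2576) − (-0.9473)(0.9662)(0.7912) = 0.6417
θ = atan2(y, x) = -42.64°; adding 360° gives 317.4°.

317.4°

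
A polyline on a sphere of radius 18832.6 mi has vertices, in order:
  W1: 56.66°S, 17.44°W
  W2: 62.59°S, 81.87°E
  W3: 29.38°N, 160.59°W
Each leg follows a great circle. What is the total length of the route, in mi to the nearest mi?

Leg W1→W2: central angle 0.7944 rad, distance 14960.9 mi.
Leg W2→W3: central angle 2.2408 rad, distance 42200.3 mi.
Total: 14960.9 + 42200.3 ≈ 57161 mi.

57161 mi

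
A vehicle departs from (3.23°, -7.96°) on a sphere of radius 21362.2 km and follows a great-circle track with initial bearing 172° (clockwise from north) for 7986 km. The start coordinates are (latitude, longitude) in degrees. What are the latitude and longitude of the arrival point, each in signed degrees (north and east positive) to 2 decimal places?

Angular distance δ = d/R = 7986/21362.2 = 0.37384 rad; initial bearing θ = 3.0020 rad.
sin φ₂ = sin φ₁ cos δ + cos φ₁ sin δ cos θ = (0.0563)(0.9309) + (0.9984)(0.3652)(-0.9903) = -0.3086, so φ₂ = -17.98°.
Δλ = atan2(sin θ sin δ cos φ₁, cos δ − sin φ₁ sin φ₂) = atan2(0.0507, 0.9483) = 3.063°.
λ₂ = -7.960° + 3.063° = -4.90°.

-17.98°, -4.90°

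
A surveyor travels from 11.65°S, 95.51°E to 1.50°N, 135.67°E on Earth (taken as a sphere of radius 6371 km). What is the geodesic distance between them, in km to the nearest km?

In radians: φ₁ = -0.2033, φ₂ = 0.0262, Δλ = 40.160° = 0.7009 rad.
cos c = sin φ₁ sin φ₂ + cos φ₁ cos φ₂ cos Δλ = (-0.2019)(0.0262) + (0.9794)(0.9997)(0.7642) = 0.74296,
so c = arccos(0.74296) = 0.73331 rad.
Distance = R·c = 6371 × 0.7333 ≈ 4672 km.

4672 km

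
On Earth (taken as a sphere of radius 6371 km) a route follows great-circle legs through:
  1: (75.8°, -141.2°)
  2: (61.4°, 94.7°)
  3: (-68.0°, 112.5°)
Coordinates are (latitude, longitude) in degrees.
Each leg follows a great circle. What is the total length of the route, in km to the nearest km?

Leg 1→2: central angle 0.6676 rad, distance 4253.1 km.
Leg 2→3: central angle 2.2696 rad, distance 14459.7 km.
Total: 4253.1 + 14459.7 ≈ 18713 km.

18713 km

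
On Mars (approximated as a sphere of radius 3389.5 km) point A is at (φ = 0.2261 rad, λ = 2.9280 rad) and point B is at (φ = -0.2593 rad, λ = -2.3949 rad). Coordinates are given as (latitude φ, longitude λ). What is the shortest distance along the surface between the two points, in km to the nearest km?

Let φ₁ = 0.2261 rad, φ₂ = -0.2593 rad, and Δλ = 0.9603 rad.
cos c = sin φ₁ sin φ₂ + cos φ₁ cos φ₂ cos Δλ = (0.2242)(-0.2564) + (0.9745)(0.9666)(0.5733) = 0.48254,
so c = arccos(0.48254) = 1.06725 rad.
Distance = R·c = 3389.5 × 1.0672 ≈ 3617 km.

3617 km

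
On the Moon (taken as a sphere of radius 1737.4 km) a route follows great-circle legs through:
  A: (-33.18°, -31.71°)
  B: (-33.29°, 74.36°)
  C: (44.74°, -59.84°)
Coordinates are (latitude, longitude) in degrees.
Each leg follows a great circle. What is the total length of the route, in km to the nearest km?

6884 km

Leg A→B: central angle 1.4639 rad, distance 2543.3 km.
Leg B→C: central angle 2.4986 rad, distance 4341.0 km.
Total: 2543.3 + 4341.0 ≈ 6884 km.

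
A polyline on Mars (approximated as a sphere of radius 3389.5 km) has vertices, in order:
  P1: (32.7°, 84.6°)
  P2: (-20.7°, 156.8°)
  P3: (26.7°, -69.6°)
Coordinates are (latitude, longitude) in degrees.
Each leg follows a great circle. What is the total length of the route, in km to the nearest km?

13279 km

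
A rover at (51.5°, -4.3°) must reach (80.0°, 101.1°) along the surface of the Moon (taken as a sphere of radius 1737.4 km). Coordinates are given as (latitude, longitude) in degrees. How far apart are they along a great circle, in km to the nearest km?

Let φ₁ = 0.8988 rad, φ₂ = 1.3963 rad, and Δλ = 1.8396 rad.
cos c = sin φ₁ sin φ₂ + cos φ₁ cos φ₂ cos Δλ = (0.7826)(0.9848) + (0.6225)(0.1736)(-0.2656) = 0.74201,
so c = arccos(0.74201) = 0.73473 rad.
Distance = R·c = 1737.4 × 0.7347 ≈ 1277 km.

1277 km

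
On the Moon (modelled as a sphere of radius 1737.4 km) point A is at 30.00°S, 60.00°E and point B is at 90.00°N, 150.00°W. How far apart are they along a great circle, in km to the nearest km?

Let φ₁ = -0.5236 rad, φ₂ = 1.5708 rad, and Δλ = 2.6180 rad.
cos c = sin φ₁ sin φ₂ + cos φ₁ cos φ₂ cos Δλ = (-0.5000)(1.0000) + (0.8660)(0.0000)(-0.8660) = -0.50000,
so c = arccos(-0.50000) = 2.09440 rad.
Distance = R·c = 1737.4 × 2.0944 ≈ 3639 km.

3639 km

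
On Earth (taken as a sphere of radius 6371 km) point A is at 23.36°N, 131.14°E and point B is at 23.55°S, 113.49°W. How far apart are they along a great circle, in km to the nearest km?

13484 km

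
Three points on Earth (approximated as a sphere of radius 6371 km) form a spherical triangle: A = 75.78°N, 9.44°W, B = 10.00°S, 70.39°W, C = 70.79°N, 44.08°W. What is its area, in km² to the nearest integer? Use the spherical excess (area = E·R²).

Side lengths (central angles): a = 1.4440, b = 0.1906, c = 1.6217 rad; semiperimeter s = 1.6281.
By l'Huilier's theorem, tan(E/4) = √[tan(s/2) tan((s−a)/2) tan((s−b)/2) tan((s−c)/2)], giving spherical excess E = 0.0665 rad.
Area = E·R² = 0.0665 × (6371)² ≈ 2700217 km².

2700217 km²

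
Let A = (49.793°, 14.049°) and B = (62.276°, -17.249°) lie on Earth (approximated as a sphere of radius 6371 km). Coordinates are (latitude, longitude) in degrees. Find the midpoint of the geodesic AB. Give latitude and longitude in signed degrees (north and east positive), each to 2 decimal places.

Central angle δ = 0.3691 rad. Interpolating on the sphere with fraction f = 0.5:
P = [sin((1−f)δ)·A + sin(fδ)·B] / sin δ = 0.5086·A + 0.5086·B in Cartesian coordinates,
giving P = (0.5445, 0.0095, 0.8387), i.e. latitude 57.00°, longitude 1.00°.

57.00°, 1.00°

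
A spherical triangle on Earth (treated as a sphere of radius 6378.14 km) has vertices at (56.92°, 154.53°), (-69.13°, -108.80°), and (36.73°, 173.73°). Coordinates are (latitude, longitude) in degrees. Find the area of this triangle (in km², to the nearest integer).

2177684 km²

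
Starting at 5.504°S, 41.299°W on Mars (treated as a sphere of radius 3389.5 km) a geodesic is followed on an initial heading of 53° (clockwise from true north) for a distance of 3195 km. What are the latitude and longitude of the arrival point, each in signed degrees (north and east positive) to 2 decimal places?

Angular distance δ = d/R = 3195/3389.5 = 0.94262 rad; initial bearing θ = 0.9250 rad.
sin φ₂ = sin φ₁ cos δ + cos φ₁ sin δ cos θ = (-0.0959)(0.5877) + (0.9954)(0.8091)(0.6018) = 0.4283, so φ₂ = 25.36°.
Δλ = atan2(sin θ sin δ cos φ₁, cos δ − sin φ₁ sin φ₂) = atan2(0.6432, 0.6288) = 45.650°.
λ₂ = -41.299° + 45.650° = 4.35°.

25.36°, 4.35°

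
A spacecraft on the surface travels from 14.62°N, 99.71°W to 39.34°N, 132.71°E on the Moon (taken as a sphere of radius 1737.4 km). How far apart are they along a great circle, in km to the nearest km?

3252 km

With latitudes φ₁ = 14.620°, φ₂ = 39.340° and longitude difference Δλ = -127.580°:
cos c = sin φ₁ sin φ₂ + cos φ₁ cos φ₂ cos Δλ = (0.2524)(0.6339) + (0.9676)(0.7734)(-0.6099) = -0.29639,
so c = arccos(-0.29639) = 1.87171 rad.
Distance = R·c = 1737.4 × 1.8717 ≈ 3252 km.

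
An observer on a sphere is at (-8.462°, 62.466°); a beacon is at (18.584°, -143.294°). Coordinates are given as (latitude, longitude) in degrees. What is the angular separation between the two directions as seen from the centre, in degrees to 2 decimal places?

Let φ₁ = -0.1477 rad, φ₂ = 0.3244 rad, and Δλ = 2.6920 rad.
cos c = sin φ₁ sin φ₂ + cos φ₁ cos φ₂ cos Δλ = (-0.1472)(0.3187) + (0.9891)(0.9479)(-0.9006) = -0.89127,
so c = arccos(-0.89127) = 2.67092 rad.
So the angular separation is 153.03°.

153.03°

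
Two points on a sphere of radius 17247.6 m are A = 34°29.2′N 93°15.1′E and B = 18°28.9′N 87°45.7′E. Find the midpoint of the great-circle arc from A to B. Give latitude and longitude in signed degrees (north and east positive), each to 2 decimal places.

The central angle between A and B is δ = 0.2921 rad.
With f = 0.5, the slerp weights are sin((1−f)δ)/sin δ = 0.5054 and sin(fδ)/sin δ = 0.5054.
Weighted sum of the unit vectors: (0.5054)·(-0.0468,0.8229,0.5662) + (0.5054)·(0.0370,0.9477,0.3170) = (-0.0049, 0.8948, 0.4464).
Converting back: φ = atan2(z, √(x²+y²)) = 26.51°, λ = atan2(y, x) = 90.31°.

26.51°, 90.31°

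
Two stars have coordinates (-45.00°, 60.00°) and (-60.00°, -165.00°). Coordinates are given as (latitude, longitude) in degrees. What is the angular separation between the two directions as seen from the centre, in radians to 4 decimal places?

1.2000 rad

In radians: φ₁ = -0.7854, φ₂ = -1.0472, Δλ = 135.000° = 2.3562 rad.
cos c = sin φ₁ sin φ₂ + cos φ₁ cos φ₂ cos Δλ = (-0.7071)(-0.8660) + (0.7071)(0.5000)(-0.7071) = 0.36237,
so c = arccos(0.36237) = 1.19998 rad.
So the angular separation is 1.2000 rad.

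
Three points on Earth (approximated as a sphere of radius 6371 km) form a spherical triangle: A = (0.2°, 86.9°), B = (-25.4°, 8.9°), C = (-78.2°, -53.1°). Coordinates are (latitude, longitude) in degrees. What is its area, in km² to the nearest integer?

Side lengths (central angles): a = 1.0396, b = 1.7316, c = 1.3834 rad; semiperimeter s = 2.0773.
By l'Huilier's theorem, tan(E/4) = √[tan(s/2) tan((s−a)/2) tan((s−b)/2) tan((s−c)/2)], giving spherical excess E = 0.9702 rad.
Area = E·R² = 0.9702 × (6371)² ≈ 39379607 km².

39379607 km²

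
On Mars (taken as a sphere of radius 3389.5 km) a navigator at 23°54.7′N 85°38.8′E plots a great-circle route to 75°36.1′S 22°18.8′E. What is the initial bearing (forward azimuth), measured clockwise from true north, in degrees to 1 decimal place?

193.4°

With φ₁ = 0.4173, φ₂ = -1.3195, Δλ = -1.1054 rad, the forward-azimuth formula gives
θ = atan2( sin Δλ cos φ₂ , cos φ₁ sin φ₂ − sin φ₁ cos φ₂ cos Δλ ) = atan2(-0.2222, -0.9307) = -166.57°.
Adding 360° brings this into [0°, 360°): 193.4°.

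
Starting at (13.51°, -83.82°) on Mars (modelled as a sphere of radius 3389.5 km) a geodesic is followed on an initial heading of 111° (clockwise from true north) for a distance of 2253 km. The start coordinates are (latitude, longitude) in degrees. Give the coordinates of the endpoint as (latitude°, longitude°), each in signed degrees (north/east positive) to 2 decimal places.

Angular distance δ = d/R = 2253/3389.5 = 0.66470 rad; initial bearing θ = 1.9373 rad.
sin φ₂ = sin φ₁ cos δ + cos φ₁ sin δ cos θ = (0.2336)(0.7871) + (0.9723)(0.6168)(-0.3584) = -0.0311, so φ₂ = -1.78°.
Δλ = atan2(sin θ sin δ cos φ₁, cos δ − sin φ₁ sin φ₂) = atan2(0.5599, 0.7944) = 35.179°.
λ₂ = -83.820° + 35.179° = -48.64°.

-1.78°, -48.64°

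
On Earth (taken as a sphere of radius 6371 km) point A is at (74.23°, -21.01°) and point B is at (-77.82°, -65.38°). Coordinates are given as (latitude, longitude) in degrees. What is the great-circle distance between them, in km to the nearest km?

Let φ₁ = 1.2956 rad, φ₂ = -1.3582 rad, and Δλ = -0.7744 rad.
Haversine: a = sin²(Δφ/2) + cos φ₁ cos φ₂ sin²(Δλ/2) = 0.9417 + (0.2718)(0.2110)(0.1426) = 0.94985.
Central angle c = 2·arcsin(√a) = 2.68990 rad.
Distance = R·c = 6371 × 2.6899 ≈ 17137 km.

17137 km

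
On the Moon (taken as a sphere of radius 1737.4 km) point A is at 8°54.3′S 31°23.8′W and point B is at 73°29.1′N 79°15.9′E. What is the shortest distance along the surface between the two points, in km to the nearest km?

3164 km

In radians: φ₁ = -0.1554, φ₂ = 1.2826, Δλ = 110.662° = 1.9314 rad.
cos c = sin φ₁ sin φ₂ + cos φ₁ cos φ₂ cos Δλ = (-0.1548)(0.9587) + (0.9879)(0.2843)(-0.3528) = -0.24750,
so c = arccos(-0.24750) = 1.82090 rad.
Distance = R·c = 1737.4 × 1.8209 ≈ 3164 km.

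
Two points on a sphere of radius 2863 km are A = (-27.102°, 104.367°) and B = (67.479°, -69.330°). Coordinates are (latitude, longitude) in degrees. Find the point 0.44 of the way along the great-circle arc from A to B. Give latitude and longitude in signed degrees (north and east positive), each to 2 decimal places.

34.14°, 100.44°

The central angle between A and B is δ = 2.4337 rad.
With f = 0.44, the slerp weights are sin((1−f)δ)/sin δ = 1.5048 and sin(fδ)/sin δ = 1.3497.
Weighted sum of the unit vectors: (1.5048)·(-0.2209,0.8624,-0.4556) + (1.3497)·(0.1352,-0.3584,0.9237) = (-0.1499, 0.8140, 0.5612).
Converting back: φ = atan2(z, √(x²+y²)) = 34.14°, λ = atan2(y, x) = 100.44°.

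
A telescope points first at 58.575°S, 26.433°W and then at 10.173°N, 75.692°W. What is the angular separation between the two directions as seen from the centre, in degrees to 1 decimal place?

79.4°

With latitudes φ₁ = -58.575°, φ₂ = 10.173° and longitude difference Δλ = -49.259°:
Haversine: a = sin²(Δφ/2) + cos φ₁ cos φ₂ sin²(Δλ/2) = 0.3188 + (0.5214)(0.9843)(0.1737) = 0.40789.
Central angle c = 2·arcsin(√a) = 1.38553 rad.
So the angular separation is 79.4°.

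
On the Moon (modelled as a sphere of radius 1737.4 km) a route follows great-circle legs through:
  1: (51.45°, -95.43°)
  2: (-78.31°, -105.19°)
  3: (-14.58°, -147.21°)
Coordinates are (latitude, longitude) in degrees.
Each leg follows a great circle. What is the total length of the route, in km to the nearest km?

Leg 1→2: central angle 2.2671 rad, distance 3938.9 km.
Leg 2→3: central angle 1.1678 rad, distance 2028.9 km.
Total: 3938.9 + 2028.9 ≈ 5968 km.

5968 km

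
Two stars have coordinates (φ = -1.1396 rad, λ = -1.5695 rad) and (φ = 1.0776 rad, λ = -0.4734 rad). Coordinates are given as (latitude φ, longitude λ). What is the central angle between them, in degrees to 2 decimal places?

In radians: φ₁ = -1.1396, φ₂ = 1.0776, Δλ = 62.802° = 1.0961 rad.
Haversine: a = sin²(Δφ/2) + cos φ₁ cos φ₂ sin²(Δλ/2) = 0.8012 + (0.4180)(0.4734)(0.2715) = 0.85488.
Central angle c = 2·arcsin(√a) = 2.35995 rad.
So the angular separation is 135.21°.

135.21°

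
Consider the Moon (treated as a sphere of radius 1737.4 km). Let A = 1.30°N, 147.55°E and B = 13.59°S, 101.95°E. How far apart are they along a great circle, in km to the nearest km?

1443 km

Let φ₁ = 0.0227 rad, φ₂ = -0.2372 rad, and Δλ = -0.7959 rad.
cos c = sin φ₁ sin φ₂ + cos φ₁ cos φ₂ cos Δλ = (0.0227)(-0.2350) + (0.9997)(0.9720)(0.6997) = 0.67457,
so c = arccos(0.67457) = 0.83042 rad.
Distance = R·c = 1737.4 × 0.8304 ≈ 1443 km.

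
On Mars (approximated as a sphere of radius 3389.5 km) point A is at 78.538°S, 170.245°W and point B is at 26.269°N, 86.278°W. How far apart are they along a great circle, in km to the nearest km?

With latitudes φ₁ = -78.538°, φ₂ = 26.269° and longitude difference Δλ = 83.967°:
Haversine: a = sin²(Δφ/2) + cos φ₁ cos φ₂ sin²(Δλ/2) = 0.6278 + (0.1987)(0.8967)(0.4474) = 0.70752.
Central angle c = 2·arcsin(√a) = 1.99877 rad.
Distance = R·c = 3389.5 × 1.9988 ≈ 6775 km.

6775 km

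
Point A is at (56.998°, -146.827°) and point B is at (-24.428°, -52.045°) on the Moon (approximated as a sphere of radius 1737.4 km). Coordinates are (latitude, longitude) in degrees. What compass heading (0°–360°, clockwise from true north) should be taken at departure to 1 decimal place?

100.1°

With φ₁ = 0.9948, φ₂ = -0.4263, Δλ = 1.6543 rad, the forward-azimuth formula gives
θ = atan2( sin Δλ cos φ₂ , cos φ₁ sin φ₂ − sin φ₁ cos φ₂ cos Δλ ) = atan2(0.9073, -0.1616) = 100.10°.
So the initial bearing is 100.1°.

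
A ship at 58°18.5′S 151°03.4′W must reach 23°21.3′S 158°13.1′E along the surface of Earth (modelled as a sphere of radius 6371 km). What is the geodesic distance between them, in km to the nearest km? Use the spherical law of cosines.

With latitudes φ₁ = -58.308°, φ₂ = -23.355° and longitude difference Δλ = -50.725°:
cos c = sin φ₁ sin φ₂ + cos φ₁ cos φ₂ cos Δλ = (-0.8509)(-0.3964) + (0.5253)(0.9181)(0.6330) = 0.64263,
so c = arccos(0.64263) = 0.87286 rad.
Distance = R·c = 6371 × 0.8729 ≈ 5561 km.

5561 km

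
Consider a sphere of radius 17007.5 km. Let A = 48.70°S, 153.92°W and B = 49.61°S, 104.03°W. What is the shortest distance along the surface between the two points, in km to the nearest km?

9509 km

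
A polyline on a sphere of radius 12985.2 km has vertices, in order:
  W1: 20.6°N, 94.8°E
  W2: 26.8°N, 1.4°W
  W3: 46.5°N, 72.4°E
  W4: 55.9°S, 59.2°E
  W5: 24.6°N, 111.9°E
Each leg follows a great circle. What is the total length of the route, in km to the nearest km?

Leg W1→W2: central angle 1.5023 rad, distance 19508.2 km.
Leg W2→W3: central angle 1.0490 rad, distance 13621.0 km.
Leg W3→W4: central angle 1.7977 rad, distance 23343.1 km.
Leg W4→W5: central angle 1.6066 rad, distance 20862.1 km.
Total: 19508.2 + 13621.0 + 23343.1 + 20862.1 ≈ 77334 km.

77334 km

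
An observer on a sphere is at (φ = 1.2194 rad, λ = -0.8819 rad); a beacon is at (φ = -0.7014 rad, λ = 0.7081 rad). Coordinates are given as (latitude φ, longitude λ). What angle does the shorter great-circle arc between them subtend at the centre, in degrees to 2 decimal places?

127.66°

With latitudes φ₁ = 69.866°, φ₂ = -40.187° and longitude difference Δλ = 91.100°:
cos c = sin φ₁ sin φ₂ + cos φ₁ cos φ₂ cos Δλ = (0.9389)(-0.6453) + (0.3442)(0.7639)(-0.0192) = -0.61091,
so c = arccos(-0.61091) = 2.22800 rad.
So the angular separation is 127.66°.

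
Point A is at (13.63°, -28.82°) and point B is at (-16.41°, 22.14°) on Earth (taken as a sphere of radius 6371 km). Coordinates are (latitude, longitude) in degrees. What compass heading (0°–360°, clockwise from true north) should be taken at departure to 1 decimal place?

Δλ = 50.960° = 0.8894 rad.
y = sin Δλ · cos φ₂ = (0.7767)(0.9593) = 0.7451
x = cos φ₁ sin φ₂ − sin φ₁ cos φ₂ cos Δλ = (0.9718)(-0.2825) − (0.2357)(0.9593)(0.6299) = -0.4169
θ = atan2(y, x) = 119.23°, so the bearing is 119.2°.

119.2°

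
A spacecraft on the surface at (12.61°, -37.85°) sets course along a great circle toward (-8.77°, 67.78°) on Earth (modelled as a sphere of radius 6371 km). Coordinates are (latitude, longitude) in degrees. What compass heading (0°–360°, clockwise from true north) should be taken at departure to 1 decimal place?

95.4°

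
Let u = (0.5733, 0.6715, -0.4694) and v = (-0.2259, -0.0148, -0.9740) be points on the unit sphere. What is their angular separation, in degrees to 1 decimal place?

u·v = 0.3177; |u| = 1.0000, |v| = 1.0000.
cos θ = (u·v)/(|u||v|) = 0.3178, so θ = 71.5°.

71.5°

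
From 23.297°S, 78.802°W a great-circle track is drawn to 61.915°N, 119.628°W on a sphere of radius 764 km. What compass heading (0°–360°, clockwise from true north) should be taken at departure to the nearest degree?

342°

With φ₁ = -0.4066, φ₂ = 1.0806, Δλ = -0.7125 rad, the forward-azimuth formula gives
θ = atan2( sin Δλ cos φ₂ , cos φ₁ sin φ₂ − sin φ₁ cos φ₂ cos Δλ ) = atan2(-0.3078, 0.9512) = -17.93°.
Adding 360° brings this into [0°, 360°): 342°.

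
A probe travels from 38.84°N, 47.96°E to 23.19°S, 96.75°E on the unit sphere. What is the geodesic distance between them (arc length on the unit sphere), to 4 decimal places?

1.3441

With latitudes φ₁ = 38.840°, φ₂ = -23.190° and longitude difference Δλ = 48.790°:
Haversine: a = sin²(Δφ/2) + cos φ₁ cos φ₂ sin²(Δλ/2) = 0.2655 + (0.7789)(0.9192)(0.1706) = 0.38763.
Central angle c = 2·arcsin(√a) = 1.34412 rad.
On the unit sphere the arc length equals the central angle: 1.3441.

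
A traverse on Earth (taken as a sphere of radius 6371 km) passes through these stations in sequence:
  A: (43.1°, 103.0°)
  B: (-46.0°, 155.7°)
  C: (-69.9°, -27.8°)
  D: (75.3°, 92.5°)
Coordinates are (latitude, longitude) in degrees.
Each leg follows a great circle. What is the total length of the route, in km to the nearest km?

36352 km

Leg A→B: central angle 1.7560 rad, distance 11187.4 km.
Leg B→C: central angle 1.1183 rad, distance 7124.4 km.
Leg C→D: central angle 2.8317 rad, distance 18040.5 km.
Total: 11187.4 + 7124.4 + 18040.5 ≈ 36352 km.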